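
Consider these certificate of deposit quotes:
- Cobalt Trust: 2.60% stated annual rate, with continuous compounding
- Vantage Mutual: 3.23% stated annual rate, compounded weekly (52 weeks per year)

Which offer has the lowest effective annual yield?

Cobalt Trust: e^0.0260 − 1 = 2.634%
Vantage Mutual: (1 + 0.0323/52)^52 − 1 = 3.282%
The lowest effective annual rate is Cobalt Trust at 2.634%.

Cobalt Trust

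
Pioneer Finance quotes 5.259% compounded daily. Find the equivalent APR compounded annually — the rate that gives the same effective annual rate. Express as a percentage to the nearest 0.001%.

5.399%

EAR = (1 + 0.05259/365)^365 − 1 = 0.053993.
Compounded annually, the equivalent nominal rate is the EAR itself: 5.399%.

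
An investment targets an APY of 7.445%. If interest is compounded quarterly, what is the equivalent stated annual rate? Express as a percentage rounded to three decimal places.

7.246%

(1 + r/4)^4 − 1 = 0.07445, so 1 + r/4 = 1.07445^(1/4).
r/4 = 0.018114, so r = 0.072457 = 7.246%.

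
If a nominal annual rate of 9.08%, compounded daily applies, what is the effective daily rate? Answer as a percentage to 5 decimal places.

0.02488%

With a nominal annual rate compounded daily, the periodic rate is the nominal rate divided by 365.
i = 0.0908 / 365 = 0.0002488 = 0.02488%.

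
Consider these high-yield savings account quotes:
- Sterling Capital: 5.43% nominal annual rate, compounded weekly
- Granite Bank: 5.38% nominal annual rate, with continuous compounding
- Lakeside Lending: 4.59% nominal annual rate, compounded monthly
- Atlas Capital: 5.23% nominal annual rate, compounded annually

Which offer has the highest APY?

Sterling Capital: (1 + 0.0543/52)^52 − 1 = 5.577%
Granite Bank: e^0.0538 − 1 = 5.527%
Lakeside Lending: (1 + 0.0459/12)^12 − 1 = 4.688%
Atlas Capital: compounded annually, EAR = 5.230%
The highest effective annual rate is Sterling Capital at 5.577%.

Sterling Capital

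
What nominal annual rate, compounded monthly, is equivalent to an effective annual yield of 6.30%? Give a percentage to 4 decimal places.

(1 + r/12)^12 − 1 = 0.0630, so 1 + r/12 = 1.0630^(1/12).
r/12 = 0.005104, so r = 0.061251 = 6.1251%.

6.1251%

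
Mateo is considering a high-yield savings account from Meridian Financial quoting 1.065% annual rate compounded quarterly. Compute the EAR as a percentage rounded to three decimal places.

EAR = (1 + 0.01065/4)^4 − 1.
= (1 + 0.002662)^4 − 1 = 1.010693 − 1 = 1.069%.

1.069%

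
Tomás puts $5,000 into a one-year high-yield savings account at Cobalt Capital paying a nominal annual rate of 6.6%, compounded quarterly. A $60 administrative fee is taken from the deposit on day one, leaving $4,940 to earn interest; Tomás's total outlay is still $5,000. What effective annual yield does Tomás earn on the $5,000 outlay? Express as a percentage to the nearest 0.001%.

Value after one year: 4,940 × (1 + 0.066/4)^4 = 4,940 × 1.067652 = $5,274.20.
Effective yield on the $5,000 outlay: 5,274.20 / 5,000 − 1 = 0.054840 = 5.484%.

5.484%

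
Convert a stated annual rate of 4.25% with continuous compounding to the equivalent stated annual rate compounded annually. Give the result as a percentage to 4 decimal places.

4.3416%

EAR under continuous compounding: e^0.0425 − 1 = 0.043416.
Compounded annually, the equivalent nominal rate is the EAR itself: 4.3416%.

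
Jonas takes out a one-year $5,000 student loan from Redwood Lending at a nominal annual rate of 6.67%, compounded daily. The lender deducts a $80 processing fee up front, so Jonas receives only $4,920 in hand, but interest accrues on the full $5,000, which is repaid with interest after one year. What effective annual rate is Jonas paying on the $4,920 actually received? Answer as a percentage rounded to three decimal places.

8.635%

Amount owed after one year: 5,000 × (1 + 0.0667/365)^365 = 5,000 × 1.068968 = $5,344.84.
Effective rate on net proceeds: 5,344.84 / 4,920 − 1 = 0.086350 = 8.635%.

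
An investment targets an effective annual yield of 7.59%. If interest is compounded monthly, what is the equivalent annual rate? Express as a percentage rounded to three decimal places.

(1 + r/12)^12 − 1 = 0.0759, so 1 + r/12 = 1.0759^(1/12).
r/12 = 0.006115, so r = 0.073381 = 7.338%.

7.338%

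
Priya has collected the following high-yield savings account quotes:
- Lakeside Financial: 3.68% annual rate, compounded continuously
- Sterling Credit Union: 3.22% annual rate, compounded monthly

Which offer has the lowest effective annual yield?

Sterling Credit Union

Lakeside Financial: e^0.0368 − 1 = 3.749%
Sterling Credit Union: (1 + 0.0322/12)^12 − 1 = 3.268%
The lowest effective annual rate is Sterling Credit Union at 3.268%.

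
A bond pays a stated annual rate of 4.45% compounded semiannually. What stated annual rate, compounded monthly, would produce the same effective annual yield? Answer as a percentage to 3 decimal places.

EAR = (1 + 0.0445/2)^2 − 1 = 0.044995.
Solve (1 + r/12)^12 = 1.044995: r/12 = 1.044995^(1/12) − 1 = 0.003674, so r = 0.044093 = 4.409%.

4.409%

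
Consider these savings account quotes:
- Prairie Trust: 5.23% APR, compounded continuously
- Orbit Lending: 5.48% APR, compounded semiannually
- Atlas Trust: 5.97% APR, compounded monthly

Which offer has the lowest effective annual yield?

Prairie Trust: e^0.0523 − 1 = 5.369%
Orbit Lending: (1 + 0.0548/2)^2 − 1 = 5.555%
Atlas Trust: (1 + 0.0597/12)^12 − 1 = 6.136%
The lowest effective annual rate is Prairie Trust at 5.369%.

Prairie Trust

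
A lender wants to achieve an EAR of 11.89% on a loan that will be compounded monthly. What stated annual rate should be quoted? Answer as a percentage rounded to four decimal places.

11.2874%

(1 + r/12)^12 − 1 = 0.1189, so 1 + r/12 = 1.1189^(1/12).
r/12 = 0.009406, so r = 0.112874 = 11.2874%.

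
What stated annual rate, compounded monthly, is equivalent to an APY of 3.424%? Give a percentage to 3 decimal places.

3.371%

(1 + r/12)^12 − 1 = 0.03424, so 1 + r/12 = 1.03424^(1/12).
r/12 = 0.002810, so r = 0.033714 = 3.371%.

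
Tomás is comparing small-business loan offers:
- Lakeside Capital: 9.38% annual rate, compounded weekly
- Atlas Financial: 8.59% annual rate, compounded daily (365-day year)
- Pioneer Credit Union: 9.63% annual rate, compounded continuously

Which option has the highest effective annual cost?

Lakeside Capital: (1 + 0.0938/52)^52 − 1 = 9.825%
Atlas Financial: (1 + 0.0859/365)^365 − 1 = 8.969%
Pioneer Credit Union: e^0.0963 − 1 = 10.109%
The highest effective annual rate is Pioneer Credit Union at 10.109%.

Pioneer Credit Union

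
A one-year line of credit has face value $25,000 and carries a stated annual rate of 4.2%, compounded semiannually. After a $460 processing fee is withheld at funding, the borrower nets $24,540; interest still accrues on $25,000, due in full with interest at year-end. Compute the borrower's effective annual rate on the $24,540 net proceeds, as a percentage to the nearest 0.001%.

6.198%

Amount owed after one year: 25,000 × (1 + 0.042/2)^2 = 25,000 × 1.042441 = $26,061.02.
Effective rate on net proceeds: 26,061.02 / 24,540 − 1 = 0.061981 = 6.198%.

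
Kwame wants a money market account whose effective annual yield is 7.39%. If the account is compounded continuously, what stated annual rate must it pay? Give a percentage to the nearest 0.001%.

7.130%

Continuous: nominal r satisfies e^r − 1 = 0.0739.
r = ln(1 + 0.0739) = ln(1.0739) = 0.071297 = 7.130%.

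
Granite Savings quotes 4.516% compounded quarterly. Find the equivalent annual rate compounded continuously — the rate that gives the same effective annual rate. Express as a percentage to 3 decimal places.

4.491%

EAR = (1 + 0.04516/4)^4 − 1 = 0.045931.
Equivalent continuous rate: r = ln(1 + 0.045931) = 0.044907 = 4.491%.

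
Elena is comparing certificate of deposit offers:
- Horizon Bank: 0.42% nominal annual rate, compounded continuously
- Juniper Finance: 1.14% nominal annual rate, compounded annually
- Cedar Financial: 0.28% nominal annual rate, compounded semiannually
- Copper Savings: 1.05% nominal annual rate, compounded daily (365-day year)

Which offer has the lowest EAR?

Horizon Bank: e^0.0042 − 1 = 0.421%
Juniper Finance: compounded annually, EAR = 1.140%
Cedar Financial: (1 + 0.0028/2)^2 − 1 = 0.280%
Copper Savings: (1 + 0.0105/365)^365 − 1 = 1.056%
The lowest effective annual rate is Cedar Financial at 0.280%.

Cedar Financial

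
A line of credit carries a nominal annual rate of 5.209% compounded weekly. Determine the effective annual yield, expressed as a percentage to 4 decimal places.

EAR = (1 + 0.05209/52)^52 − 1.
= (1 + 0.001002)^52 − 1 = 1.053443 − 1 = 5.3443%.

5.3443%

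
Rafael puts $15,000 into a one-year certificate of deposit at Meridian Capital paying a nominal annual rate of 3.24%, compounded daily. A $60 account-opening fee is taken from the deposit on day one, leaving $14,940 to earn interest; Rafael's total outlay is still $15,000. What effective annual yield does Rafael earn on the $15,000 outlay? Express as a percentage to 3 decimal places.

2.880%

Value after one year: 14,940 × (1 + 0.0324/365)^365 = 14,940 × 1.032929 = $15,431.96.
Effective yield on the $15,000 outlay: 15,431.96 / 15,000 − 1 = 0.028797 = 2.880%.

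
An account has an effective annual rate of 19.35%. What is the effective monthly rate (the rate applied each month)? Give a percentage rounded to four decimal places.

The per-month rate i satisfies (1 + i)^12 = 1 + 0.1935.
i = 1.1935^(1/12) − 1 = 0.0148500 = 1.4850%.

1.4850%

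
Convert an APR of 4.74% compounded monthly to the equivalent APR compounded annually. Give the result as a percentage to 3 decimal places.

4.844%

EAR = (1 + 0.0474/12)^12 − 1 = 0.048443.
Compounded annually, the equivalent nominal rate is the EAR itself: 4.844%.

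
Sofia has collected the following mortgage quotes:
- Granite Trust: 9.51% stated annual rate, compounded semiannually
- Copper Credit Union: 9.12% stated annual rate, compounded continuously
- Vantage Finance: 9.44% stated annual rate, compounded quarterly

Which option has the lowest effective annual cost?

Copper Credit Union

Granite Trust: (1 + 0.0951/2)^2 − 1 = 9.736%
Copper Credit Union: e^0.0912 − 1 = 9.549%
Vantage Finance: (1 + 0.0944/4)^4 − 1 = 9.779%
The lowest effective annual rate is Copper Credit Union at 9.549%.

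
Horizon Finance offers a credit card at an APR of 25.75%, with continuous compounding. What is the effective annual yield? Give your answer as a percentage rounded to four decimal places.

29.3692%

With continuous compounding, EAR = e^0.2575 − 1.
e^0.2575 = 1.293692, so EAR = 0.293692 = 29.3692%.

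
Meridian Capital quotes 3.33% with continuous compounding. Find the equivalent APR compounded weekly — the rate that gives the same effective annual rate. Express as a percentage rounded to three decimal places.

3.331%

EAR under continuous compounding: e^0.0333 − 1 = 0.033861.
Solve (1 + r/52)^52 = 1.033861: r/52 = 1.033861^(1/52) − 1 = 0.000641, so r = 0.033311 = 3.331%.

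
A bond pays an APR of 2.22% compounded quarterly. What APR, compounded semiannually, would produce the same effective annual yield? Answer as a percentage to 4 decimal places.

2.2262%

EAR = (1 + 0.0222/4)^4 − 1 = 0.022385.
Solve (1 + r/2)^2 = 1.022385: r/2 = 1.022385^(1/2) − 1 = 0.011131, so r = 0.022262 = 2.2262%.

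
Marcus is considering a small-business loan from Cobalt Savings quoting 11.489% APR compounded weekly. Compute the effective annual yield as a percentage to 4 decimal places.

12.1608%

EAR = (1 + 0.11489/52)^52 − 1.
= (1 + 0.002209)^52 − 1 = 1.121608 − 1 = 12.1608%.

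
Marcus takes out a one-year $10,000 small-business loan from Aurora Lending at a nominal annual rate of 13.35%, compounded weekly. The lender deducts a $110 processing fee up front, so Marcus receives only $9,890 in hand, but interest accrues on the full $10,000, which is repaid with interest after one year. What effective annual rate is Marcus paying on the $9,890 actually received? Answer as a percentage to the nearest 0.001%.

15.533%

Amount owed after one year: 10,000 × (1 + 0.1335/52)^52 = 10,000 × 1.142626 = $11,426.26.
Effective rate on net proceeds: 11,426.26 / 9,890 − 1 = 0.155334 = 15.533%.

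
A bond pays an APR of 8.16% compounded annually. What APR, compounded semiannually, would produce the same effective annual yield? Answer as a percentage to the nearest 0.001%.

Compounded annually, EAR = nominal = 0.081600.
Solve (1 + r/2)^2 = 1.081600: r/2 = 1.081600^(1/2) − 1 = 0.040000, so r = 0.080000 = 8.000%.

8.000%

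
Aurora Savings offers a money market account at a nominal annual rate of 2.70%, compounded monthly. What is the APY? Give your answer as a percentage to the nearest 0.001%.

2.734%

EAR = (1 + 0.0270/12)^12 − 1.
= (1 + 0.002250)^12 − 1 = 1.027337 − 1 = 2.734%.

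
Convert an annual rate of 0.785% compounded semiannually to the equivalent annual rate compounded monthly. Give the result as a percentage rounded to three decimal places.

0.784%

EAR = (1 + 0.00785/2)^2 − 1 = 0.007865.
Solve (1 + r/12)^12 = 1.007865: r/12 = 1.007865^(1/12) − 1 = 0.000653, so r = 0.007837 = 0.784%.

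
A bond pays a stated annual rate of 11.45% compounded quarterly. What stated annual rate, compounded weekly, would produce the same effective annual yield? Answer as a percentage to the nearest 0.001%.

EAR = (1 + 0.1145/4)^4 − 1 = 0.119511.
Solve (1 + r/52)^52 = 1.119511: r/52 = 1.119511^(1/52) − 1 = 0.002173, so r = 0.113014 = 11.301%.

11.301%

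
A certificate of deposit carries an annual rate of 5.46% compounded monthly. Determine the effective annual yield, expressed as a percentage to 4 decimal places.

5.5987%

EAR = (1 + 0.0546/12)^12 − 1.
= 1.055987 − 1 = 5.5987%.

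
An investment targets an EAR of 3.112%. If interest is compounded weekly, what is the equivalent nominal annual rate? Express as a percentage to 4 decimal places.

(1 + r/52)^52 − 1 = 0.03112, so 1 + r/52 = 1.03112^(1/52).
r/52 = 0.000590, so r = 0.030655 = 3.0655%.

3.0655%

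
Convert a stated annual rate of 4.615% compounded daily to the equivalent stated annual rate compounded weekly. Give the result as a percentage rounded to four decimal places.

4.6168%

EAR = (1 + 0.04615/365)^365 − 1 = 0.047228.
Solve (1 + r/52)^52 = 1.047228: r/52 = 1.047228^(1/52) − 1 = 0.000888, so r = 0.046168 = 4.6168%.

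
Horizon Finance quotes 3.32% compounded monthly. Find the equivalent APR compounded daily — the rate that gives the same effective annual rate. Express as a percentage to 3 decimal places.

3.316%

EAR = (1 + 0.0332/12)^12 − 1 = 0.033710.
Solve (1 + r/365)^365 = 1.033710: r/365 = 1.033710^(1/365) − 1 = 0.000091, so r = 0.033156 = 3.316%.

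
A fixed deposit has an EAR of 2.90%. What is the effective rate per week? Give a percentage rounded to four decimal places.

The per-week rate i satisfies (1 + i)^52 = 1 + 0.0290.
i = 1.0290^(1/52) − 1 = 0.0005499 = 0.0550%.

0.0550%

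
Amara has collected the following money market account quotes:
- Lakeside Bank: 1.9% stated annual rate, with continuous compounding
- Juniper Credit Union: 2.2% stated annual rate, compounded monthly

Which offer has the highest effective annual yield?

Juniper Credit Union

Lakeside Bank: e^0.019 − 1 = 1.918%
Juniper Credit Union: (1 + 0.022/12)^12 − 1 = 2.222%
The highest effective annual rate is Juniper Credit Union at 2.222%.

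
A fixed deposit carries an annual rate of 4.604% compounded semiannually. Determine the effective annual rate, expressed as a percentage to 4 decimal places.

4.6570%

EAR = (1 + 0.04604/2)^2 − 1.
= 1.046570 − 1 = 4.6570%.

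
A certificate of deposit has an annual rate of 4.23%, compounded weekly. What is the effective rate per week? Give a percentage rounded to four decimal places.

0.0813%

With a nominal annual rate compounded weekly, the periodic rate is the nominal rate divided by 52.
i = 0.0423 / 52 = 0.0008135 = 0.0813%.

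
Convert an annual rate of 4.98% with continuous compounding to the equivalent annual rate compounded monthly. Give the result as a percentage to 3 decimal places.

EAR under continuous compounding: e^0.0498 − 1 = 0.051061.
Solve (1 + r/12)^12 = 1.051061: r/12 = 1.051061^(1/12) − 1 = 0.004159, so r = 0.049903 = 4.990%.

4.990%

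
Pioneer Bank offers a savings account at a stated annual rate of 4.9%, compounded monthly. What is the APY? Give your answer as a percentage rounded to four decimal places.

5.0116%

EAR = (1 + 0.049/12)^12 − 1.
= (1 + 0.004083)^12 − 1 = 1.050116 − 1 = 5.0116%.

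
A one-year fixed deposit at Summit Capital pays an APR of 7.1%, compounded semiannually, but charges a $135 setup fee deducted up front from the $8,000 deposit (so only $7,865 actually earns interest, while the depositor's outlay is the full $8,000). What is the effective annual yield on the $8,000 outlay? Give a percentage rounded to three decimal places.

5.417%

Value after one year: 7,865 × (1 + 0.071/2)^2 = 7,865 × 1.072260 = $8,433.33.
Effective yield on the $8,000 outlay: 8,433.33 / 8,000 − 1 = 0.054166 = 5.417%.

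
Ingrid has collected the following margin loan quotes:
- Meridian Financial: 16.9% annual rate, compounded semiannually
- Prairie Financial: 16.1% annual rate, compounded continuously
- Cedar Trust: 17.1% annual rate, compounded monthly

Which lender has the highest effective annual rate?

Meridian Financial: (1 + 0.169/2)^2 − 1 = 17.614%
Prairie Financial: e^0.161 − 1 = 17.468%
Cedar Trust: (1 + 0.171/12)^12 − 1 = 18.506%
The highest effective annual rate is Cedar Trust at 18.506%.

Cedar Trust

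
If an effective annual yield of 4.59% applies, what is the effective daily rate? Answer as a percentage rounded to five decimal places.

The per-day rate i satisfies (1 + i)^365 = 1 + 0.0459.
i = 1.0459^(1/365) − 1 = 0.0001230 = 0.01230%.

0.01230%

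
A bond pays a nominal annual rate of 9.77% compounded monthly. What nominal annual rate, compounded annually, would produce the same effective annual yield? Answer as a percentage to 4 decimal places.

10.2196%

EAR = (1 + 0.0977/12)^12 − 1 = 0.102196.
Compounded annually, the equivalent nominal rate is the EAR itself: 10.2196%.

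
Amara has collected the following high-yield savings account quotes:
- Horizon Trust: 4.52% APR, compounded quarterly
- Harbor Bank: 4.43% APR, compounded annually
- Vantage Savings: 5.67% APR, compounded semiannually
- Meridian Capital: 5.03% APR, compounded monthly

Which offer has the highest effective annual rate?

Vantage Savings

Horizon Trust: (1 + 0.0452/4)^4 − 1 = 4.597%
Harbor Bank: compounded annually, EAR = 4.430%
Vantage Savings: (1 + 0.0567/2)^2 − 1 = 5.750%
Meridian Capital: (1 + 0.0503/12)^12 − 1 = 5.148%
The highest effective annual rate is Vantage Savings at 5.750%.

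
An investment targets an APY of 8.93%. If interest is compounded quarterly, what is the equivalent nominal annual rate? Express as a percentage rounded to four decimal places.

8.6456%

(1 + r/4)^4 − 1 = 0.0893, so 1 + r/4 = 1.0893^(1/4).
r/4 = 0.021614, so r = 0.086456 = 8.6456%.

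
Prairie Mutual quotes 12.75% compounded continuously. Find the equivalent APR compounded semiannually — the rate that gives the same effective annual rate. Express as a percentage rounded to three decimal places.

EAR under continuous compounding: e^0.1275 − 1 = 0.135985.
Solve (1 + r/2)^2 = 1.135985: r/2 = 1.135985^(1/2) − 1 = 0.065826, so r = 0.131652 = 13.165%.

13.165%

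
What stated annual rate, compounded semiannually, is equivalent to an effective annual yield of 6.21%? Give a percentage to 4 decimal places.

6.1165%

(1 + r/2)^2 − 1 = 0.0621, so 1 + r/2 = 1.0621^(1/2).
r/2 = 0.030582, so r = 0.061165 = 6.1165%.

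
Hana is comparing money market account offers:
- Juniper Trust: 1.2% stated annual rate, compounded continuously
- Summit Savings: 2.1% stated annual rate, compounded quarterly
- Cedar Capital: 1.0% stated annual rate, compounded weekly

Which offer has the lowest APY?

Juniper Trust: e^0.012 − 1 = 1.207%
Summit Savings: (1 + 0.021/4)^4 − 1 = 2.117%
Cedar Capital: (1 + 0.010/52)^52 − 1 = 1.005%
The lowest effective annual rate is Cedar Capital at 1.005%.

Cedar Capital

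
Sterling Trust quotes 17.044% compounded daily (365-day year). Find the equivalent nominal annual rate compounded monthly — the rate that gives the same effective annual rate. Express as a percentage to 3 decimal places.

EAR = (1 + 0.17044/365)^365 − 1 = 0.185779.
Solve (1 + r/12)^12 = 1.185779: r/12 = 1.185779^(1/12) − 1 = 0.014301, so r = 0.171616 = 17.162%.

17.162%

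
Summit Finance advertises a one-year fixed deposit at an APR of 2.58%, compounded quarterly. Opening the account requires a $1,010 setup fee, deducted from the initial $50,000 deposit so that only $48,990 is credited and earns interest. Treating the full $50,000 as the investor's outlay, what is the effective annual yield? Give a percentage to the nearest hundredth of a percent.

Value after one year: 48,990 × (1 + 0.0258/4)^4 = 48,990 × 1.026051 = $50,266.22.
Effective yield on the $50,000 outlay: 50,266.22 / 50,000 − 1 = 0.005324 = 0.53%.

0.53%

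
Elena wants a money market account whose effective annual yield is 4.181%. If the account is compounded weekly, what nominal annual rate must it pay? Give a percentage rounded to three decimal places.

(1 + r/52)^52 − 1 = 0.04181, so 1 + r/52 = 1.04181^(1/52).
r/52 = 0.000788, so r = 0.040976 = 4.098%.

4.098%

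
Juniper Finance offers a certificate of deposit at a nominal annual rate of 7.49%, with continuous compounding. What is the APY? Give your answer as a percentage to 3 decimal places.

7.778%

With continuous compounding, EAR = e^0.0749 − 1.
e^0.0749 = 1.077776, so EAR = 0.077776 = 7.778%.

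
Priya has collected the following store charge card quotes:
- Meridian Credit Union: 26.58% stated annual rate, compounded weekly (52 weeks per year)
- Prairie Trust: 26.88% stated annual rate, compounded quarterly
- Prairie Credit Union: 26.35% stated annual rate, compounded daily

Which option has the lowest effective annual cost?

Prairie Trust

Meridian Credit Union: (1 + 0.2658/52)^52 − 1 = 30.359%
Prairie Trust: (1 + 0.2688/4)^4 − 1 = 29.713%
Prairie Credit Union: (1 + 0.2635/365)^365 − 1 = 30.135%
The lowest effective annual rate is Prairie Trust at 29.713%.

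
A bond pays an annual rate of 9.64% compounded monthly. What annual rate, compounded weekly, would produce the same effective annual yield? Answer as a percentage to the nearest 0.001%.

9.610%

EAR = (1 + 0.0964/12)^12 − 1 = 0.100775.
Solve (1 + r/52)^52 = 1.100775: r/52 = 1.100775^(1/52) − 1 = 0.001848, so r = 0.096104 = 9.610%.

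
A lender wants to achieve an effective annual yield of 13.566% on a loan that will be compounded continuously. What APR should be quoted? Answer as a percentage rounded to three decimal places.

12.721%

Continuous: nominal r satisfies e^r − 1 = 0.13566.
r = ln(1 + 0.13566) = ln(1.13566) = 0.127214 = 12.721%.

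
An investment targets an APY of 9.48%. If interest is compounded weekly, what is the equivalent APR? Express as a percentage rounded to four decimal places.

(1 + r/52)^52 − 1 = 0.0948, so 1 + r/52 = 1.0948^(1/52).
r/52 = 0.001743, so r = 0.090651 = 9.0651%.

9.0651%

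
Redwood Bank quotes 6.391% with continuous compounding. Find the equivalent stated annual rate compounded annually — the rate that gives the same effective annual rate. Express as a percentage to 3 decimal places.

6.600%

EAR under continuous compounding: e^0.06391 − 1 = 0.065996.
Compounded annually, the equivalent nominal rate is the EAR itself: 6.600%.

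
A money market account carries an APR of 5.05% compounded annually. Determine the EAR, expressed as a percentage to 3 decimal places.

5.050%

Annual compounding means the effective rate equals the nominal rate: 5.050%.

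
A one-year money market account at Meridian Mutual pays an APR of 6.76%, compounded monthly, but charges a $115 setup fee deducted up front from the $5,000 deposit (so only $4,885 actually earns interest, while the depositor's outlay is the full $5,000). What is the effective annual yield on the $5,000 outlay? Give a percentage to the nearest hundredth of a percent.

4.51%

Value after one year: 4,885 × (1 + 0.0676/12)^12 = 4,885 × 1.069734 = $5,225.65.
Effective yield on the $5,000 outlay: 5,225.65 / 5,000 − 1 = 0.045130 = 4.51%.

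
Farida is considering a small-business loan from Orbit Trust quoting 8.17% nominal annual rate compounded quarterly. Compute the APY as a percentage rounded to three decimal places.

8.424%

EAR = (1 + 0.0817/4)^4 − 1.
= 1.084237 − 1 = 8.424%.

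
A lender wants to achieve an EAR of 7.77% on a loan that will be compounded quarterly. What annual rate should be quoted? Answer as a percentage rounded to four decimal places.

(1 + r/4)^4 − 1 = 0.0777, so 1 + r/4 = 1.0777^(1/4).
r/4 = 0.018883, so r = 0.075533 = 7.5533%.

7.5533%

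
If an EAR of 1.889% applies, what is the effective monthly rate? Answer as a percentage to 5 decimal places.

0.15607%

The per-month rate i satisfies (1 + i)^12 = 1 + 0.01889.
i = 1.01889^(1/12) − 1 = 0.0015607 = 0.15607%.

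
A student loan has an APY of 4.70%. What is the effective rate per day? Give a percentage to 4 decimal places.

The per-day rate i satisfies (1 + i)^365 = 1 + 0.0470.
i = 1.0470^(1/365) − 1 = 0.0001258 = 0.0126%.

0.0126%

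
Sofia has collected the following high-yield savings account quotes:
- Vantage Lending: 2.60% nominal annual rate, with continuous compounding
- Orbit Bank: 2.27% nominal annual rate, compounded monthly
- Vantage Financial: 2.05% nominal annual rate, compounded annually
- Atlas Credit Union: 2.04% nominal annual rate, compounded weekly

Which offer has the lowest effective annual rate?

Vantage Lending: e^0.0260 − 1 = 2.634%
Orbit Bank: (1 + 0.0227/12)^12 − 1 = 2.294%
Vantage Financial: compounded annually, EAR = 2.050%
Atlas Credit Union: (1 + 0.0204/52)^52 − 1 = 2.061%
The lowest effective annual rate is Vantage Financial at 2.050%.

Vantage Financial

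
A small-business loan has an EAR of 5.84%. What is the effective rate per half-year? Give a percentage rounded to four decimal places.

2.8786%

The per-half-year rate i satisfies (1 + i)^2 = 1 + 0.0584.
i = 1.0584^(1/2) − 1 = 0.0287857 = 2.8786%.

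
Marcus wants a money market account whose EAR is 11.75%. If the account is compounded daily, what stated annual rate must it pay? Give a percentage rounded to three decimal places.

(1 + r/365)^365 − 1 = 0.1175, so 1 + r/365 = 1.1175^(1/365).
r/365 = 0.000304, so r = 0.111111 = 11.111%.

11.111%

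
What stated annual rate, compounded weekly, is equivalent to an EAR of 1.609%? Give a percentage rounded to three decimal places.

(1 + r/52)^52 − 1 = 0.01609, so 1 + r/52 = 1.01609^(1/52).
r/52 = 0.000307, so r = 0.015964 = 1.596%.

1.596%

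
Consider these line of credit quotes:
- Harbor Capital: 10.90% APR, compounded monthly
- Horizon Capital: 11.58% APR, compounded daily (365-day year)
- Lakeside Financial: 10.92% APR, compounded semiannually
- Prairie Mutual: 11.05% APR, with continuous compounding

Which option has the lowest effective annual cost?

Lakeside Financial

Harbor Capital: (1 + 0.1090/12)^12 − 1 = 11.461%
Horizon Capital: (1 + 0.1158/365)^365 − 1 = 12.275%
Lakeside Financial: (1 + 0.1092/2)^2 − 1 = 11.218%
Prairie Mutual: e^0.1105 − 1 = 11.684%
The lowest effective annual rate is Lakeside Financial at 11.218%.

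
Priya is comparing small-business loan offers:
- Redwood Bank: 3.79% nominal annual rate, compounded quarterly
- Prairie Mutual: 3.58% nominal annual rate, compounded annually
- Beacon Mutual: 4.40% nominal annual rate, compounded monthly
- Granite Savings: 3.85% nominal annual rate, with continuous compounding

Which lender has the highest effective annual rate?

Redwood Bank: (1 + 0.0379/4)^4 − 1 = 3.844%
Prairie Mutual: compounded annually, EAR = 3.580%
Beacon Mutual: (1 + 0.0440/12)^12 − 1 = 4.490%
Granite Savings: e^0.0385 − 1 = 3.925%
The highest effective annual rate is Beacon Mutual at 4.490%.

Beacon Mutual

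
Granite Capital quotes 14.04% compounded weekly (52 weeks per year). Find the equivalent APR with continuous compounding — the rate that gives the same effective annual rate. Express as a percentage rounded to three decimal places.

EAR = (1 + 0.1404/52)^52 − 1 = 0.150516.
Equivalent continuous rate: r = ln(1 + 0.150516) = 0.140211 = 14.021%.

14.021%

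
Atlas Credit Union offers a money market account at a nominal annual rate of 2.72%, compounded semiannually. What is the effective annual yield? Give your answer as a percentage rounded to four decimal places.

2.7385%

EAR = (1 + 0.0272/2)^2 − 1.
= (1 + 0.013600)^2 − 1 = 1.027385 − 1 = 2.7385%.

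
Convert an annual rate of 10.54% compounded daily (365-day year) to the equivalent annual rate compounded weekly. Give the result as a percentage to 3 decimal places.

10.549%

EAR = (1 + 0.1054/365)^365 − 1 = 0.111138.
Solve (1 + r/52)^52 = 1.111138: r/52 = 1.111138^(1/52) − 1 = 0.002029, so r = 0.105492 = 10.549%.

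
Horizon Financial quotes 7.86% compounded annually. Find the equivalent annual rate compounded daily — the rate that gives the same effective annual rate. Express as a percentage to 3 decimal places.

Compounded annually, EAR = nominal = 0.078600.
Solve (1 + r/365)^365 = 1.078600: r/365 = 1.078600^(1/365) − 1 = 0.000207, so r = 0.075672 = 7.567%.

7.567%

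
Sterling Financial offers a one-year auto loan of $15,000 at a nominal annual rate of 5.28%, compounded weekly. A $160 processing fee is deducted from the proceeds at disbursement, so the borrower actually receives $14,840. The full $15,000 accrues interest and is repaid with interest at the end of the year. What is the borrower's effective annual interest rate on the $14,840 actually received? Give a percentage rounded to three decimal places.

6.556%

Amount owed after one year: 15,000 × (1 + 0.0528/52)^52 = 15,000 × 1.054191 = $15,812.86.
Effective rate on net proceeds: 15,812.86 / 14,840 − 1 = 0.065556 = 6.556%.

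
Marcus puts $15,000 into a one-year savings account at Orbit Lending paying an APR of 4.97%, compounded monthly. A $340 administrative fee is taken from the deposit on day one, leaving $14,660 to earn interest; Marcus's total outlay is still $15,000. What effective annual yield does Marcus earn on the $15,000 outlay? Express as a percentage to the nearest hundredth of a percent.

Value after one year: 14,660 × (1 + 0.0497/12)^12 = 14,660 × 1.050848 = $15,405.43.
Effective yield on the $15,000 outlay: 15,405.43 / 15,000 − 1 = 0.027029 = 2.70%.

2.70%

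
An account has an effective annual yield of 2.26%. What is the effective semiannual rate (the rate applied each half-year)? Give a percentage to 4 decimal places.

The per-half-year rate i satisfies (1 + i)^2 = 1 + 0.0226.
i = 1.0226^(1/2) − 1 = 0.0112369 = 1.1237%.

1.1237%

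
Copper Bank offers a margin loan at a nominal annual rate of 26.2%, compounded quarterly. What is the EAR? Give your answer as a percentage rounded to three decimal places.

28.888%

EAR = (1 + 0.262/4)^4 − 1.
= (1 + 0.065500)^4 − 1 = 1.288884 − 1 = 28.888%.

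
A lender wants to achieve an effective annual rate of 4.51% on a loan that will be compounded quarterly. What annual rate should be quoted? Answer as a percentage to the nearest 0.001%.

4.436%

(1 + r/4)^4 − 1 = 0.0451, so 1 + r/4 = 1.0451^(1/4).
r/4 = 0.011089, so r = 0.044357 = 4.436%.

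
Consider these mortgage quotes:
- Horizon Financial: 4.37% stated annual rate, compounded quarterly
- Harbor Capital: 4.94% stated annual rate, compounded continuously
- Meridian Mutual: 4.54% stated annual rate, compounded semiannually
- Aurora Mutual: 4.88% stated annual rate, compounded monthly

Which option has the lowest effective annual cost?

Horizon Financial: (1 + 0.0437/4)^4 − 1 = 4.442%
Harbor Capital: e^0.0494 − 1 = 5.064%
Meridian Mutual: (1 + 0.0454/2)^2 − 1 = 4.592%
Aurora Mutual: (1 + 0.0488/12)^12 − 1 = 4.991%
The lowest effective annual rate is Horizon Financial at 4.442%.

Horizon Financial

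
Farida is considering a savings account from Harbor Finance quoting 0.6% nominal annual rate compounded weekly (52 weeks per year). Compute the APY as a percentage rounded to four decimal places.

0.6018%

EAR = (1 + 0.006/52)^52 − 1.
= (1 + 0.000115)^52 − 1 = 1.006018 − 1 = 0.6018%.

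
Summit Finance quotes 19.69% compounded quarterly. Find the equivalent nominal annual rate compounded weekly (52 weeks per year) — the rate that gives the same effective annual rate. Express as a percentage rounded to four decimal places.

19.2563%

EAR = (1 + 0.1969/4)^4 − 1 = 0.211922.
Solve (1 + r/52)^52 = 1.211922: r/52 = 1.211922^(1/52) − 1 = 0.003703, so r = 0.192563 = 19.2563%.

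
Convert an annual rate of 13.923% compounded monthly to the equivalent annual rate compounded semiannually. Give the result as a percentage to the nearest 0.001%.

14.333%

EAR = (1 + 0.13923/12)^12 − 1 = 0.148468.
Solve (1 + r/2)^2 = 1.148468: r/2 = 1.148468^(1/2) − 1 = 0.071666, so r = 0.143332 = 14.333%.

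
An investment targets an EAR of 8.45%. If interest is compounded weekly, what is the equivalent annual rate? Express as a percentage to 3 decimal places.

8.118%

(1 + r/52)^52 − 1 = 0.0845, so 1 + r/52 = 1.0845^(1/52).
r/52 = 0.001561, so r = 0.081182 = 8.118%.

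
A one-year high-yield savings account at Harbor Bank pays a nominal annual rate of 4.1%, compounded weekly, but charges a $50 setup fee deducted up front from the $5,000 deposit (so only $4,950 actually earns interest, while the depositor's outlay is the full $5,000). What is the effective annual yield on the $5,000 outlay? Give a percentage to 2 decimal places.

Value after one year: 4,950 × (1 + 0.041/52)^52 = 4,950 × 1.041835 = $5,157.08.
Effective yield on the $5,000 outlay: 5,157.08 / 5,000 − 1 = 0.031417 = 3.14%.

3.14%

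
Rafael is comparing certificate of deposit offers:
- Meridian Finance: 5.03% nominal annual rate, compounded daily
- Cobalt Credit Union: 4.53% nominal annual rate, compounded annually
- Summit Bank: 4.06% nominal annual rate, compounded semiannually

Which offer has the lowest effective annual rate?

Meridian Finance: (1 + 0.0503/365)^365 − 1 = 5.158%
Cobalt Credit Union: compounded annually, EAR = 4.530%
Summit Bank: (1 + 0.0406/2)^2 − 1 = 4.101%
The lowest effective annual rate is Summit Bank at 4.101%.

Summit Bank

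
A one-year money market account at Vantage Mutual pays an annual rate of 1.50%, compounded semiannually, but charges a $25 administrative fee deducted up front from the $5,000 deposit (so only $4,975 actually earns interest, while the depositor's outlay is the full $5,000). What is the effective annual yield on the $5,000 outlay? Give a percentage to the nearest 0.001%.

Value after one year: 4,975 × (1 + 0.0150/2)^2 = 4,975 × 1.015056 = $5,049.90.
Effective yield on the $5,000 outlay: 5,049.90 / 5,000 − 1 = 0.009981 = 0.998%.

0.998%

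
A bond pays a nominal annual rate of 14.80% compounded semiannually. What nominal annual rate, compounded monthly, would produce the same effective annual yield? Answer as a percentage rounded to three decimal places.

EAR = (1 + 0.1480/2)^2 − 1 = 0.153476.
Solve (1 + r/12)^12 = 1.153476: r/12 = 1.153476^(1/12) − 1 = 0.011969, so r = 0.143633 = 14.363%.

14.363%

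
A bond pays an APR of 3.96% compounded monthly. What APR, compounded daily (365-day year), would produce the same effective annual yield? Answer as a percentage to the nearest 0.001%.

3.954%

EAR = (1 + 0.0396/12)^12 − 1 = 0.040327.
Solve (1 + r/365)^365 = 1.040327: r/365 = 1.040327^(1/365) − 1 = 0.000108, so r = 0.039537 = 3.954%.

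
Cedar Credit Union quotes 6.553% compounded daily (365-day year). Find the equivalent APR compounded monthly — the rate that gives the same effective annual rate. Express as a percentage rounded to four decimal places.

6.5703%

EAR = (1 + 0.06553/365)^365 − 1 = 0.067718.
Solve (1 + r/12)^12 = 1.067718: r/12 = 1.067718^(1/12) − 1 = 0.005475, so r = 0.065703 = 6.5703%.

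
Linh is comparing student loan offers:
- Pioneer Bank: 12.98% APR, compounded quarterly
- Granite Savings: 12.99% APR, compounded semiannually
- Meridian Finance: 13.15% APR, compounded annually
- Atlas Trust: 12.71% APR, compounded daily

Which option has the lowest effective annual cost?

Meridian Finance

Pioneer Bank: (1 + 0.1298/4)^4 − 1 = 13.626%
Granite Savings: (1 + 0.1299/2)^2 − 1 = 13.412%
Meridian Finance: compounded annually, EAR = 13.150%
Atlas Trust: (1 + 0.1271/365)^365 − 1 = 13.551%
The lowest effective annual rate is Meridian Finance at 13.150%.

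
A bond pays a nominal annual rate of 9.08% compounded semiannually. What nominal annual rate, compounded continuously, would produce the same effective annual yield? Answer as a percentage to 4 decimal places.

EAR = (1 + 0.0908/2)^2 − 1 = 0.092861.
Equivalent continuous rate: r = ln(1 + 0.092861) = 0.088799 = 8.8799%.

8.8799%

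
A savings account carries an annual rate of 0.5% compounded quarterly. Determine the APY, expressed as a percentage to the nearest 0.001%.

0.501%

EAR = (1 + 0.005/4)^4 − 1.
= 1.005009 − 1 = 0.501%.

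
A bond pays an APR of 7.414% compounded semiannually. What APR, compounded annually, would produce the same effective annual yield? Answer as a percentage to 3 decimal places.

7.551%

EAR = (1 + 0.07414/2)^2 − 1 = 0.075514.
Compounded annually, the equivalent nominal rate is the EAR itself: 7.551%.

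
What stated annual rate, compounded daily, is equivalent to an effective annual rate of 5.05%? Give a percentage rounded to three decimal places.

4.927%

(1 + r/365)^365 − 1 = 0.0505, so 1 + r/365 = 1.0505^(1/365).
r/365 = 0.000135, so r = 0.049270 = 4.927%.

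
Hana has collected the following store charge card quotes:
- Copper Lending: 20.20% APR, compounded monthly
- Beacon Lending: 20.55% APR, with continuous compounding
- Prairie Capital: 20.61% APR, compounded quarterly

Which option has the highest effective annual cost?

Copper Lending: (1 + 0.2020/12)^12 − 1 = 22.179%
Beacon Lending: e^0.2055 − 1 = 22.814%
Prairie Capital: (1 + 0.2061/4)^4 − 1 = 22.258%
The highest effective annual rate is Beacon Lending at 22.814%.

Beacon Lending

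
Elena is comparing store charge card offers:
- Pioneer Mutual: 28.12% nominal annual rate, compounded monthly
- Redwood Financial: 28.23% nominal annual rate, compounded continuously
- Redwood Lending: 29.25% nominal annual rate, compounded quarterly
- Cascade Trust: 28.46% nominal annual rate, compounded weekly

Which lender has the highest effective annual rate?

Pioneer Mutual: (1 + 0.2812/12)^12 − 1 = 32.043%
Redwood Financial: e^0.2823 − 1 = 32.618%
Redwood Lending: (1 + 0.2925/4)^4 − 1 = 32.618%
Cascade Trust: (1 + 0.2846/52)^52 − 1 = 32.820%
The highest effective annual rate is Cascade Trust at 32.820%.

Cascade Trust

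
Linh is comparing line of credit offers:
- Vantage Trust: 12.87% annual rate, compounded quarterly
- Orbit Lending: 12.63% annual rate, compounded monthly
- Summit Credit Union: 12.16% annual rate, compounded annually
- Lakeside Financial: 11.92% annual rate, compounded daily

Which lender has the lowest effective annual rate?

Vantage Trust: (1 + 0.1287/4)^4 − 1 = 13.505%
Orbit Lending: (1 + 0.1263/12)^12 − 1 = 13.387%
Summit Credit Union: compounded annually, EAR = 12.160%
Lakeside Financial: (1 + 0.1192/365)^365 − 1 = 12.657%
The lowest effective annual rate is Summit Credit Union at 12.160%.

Summit Credit Union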